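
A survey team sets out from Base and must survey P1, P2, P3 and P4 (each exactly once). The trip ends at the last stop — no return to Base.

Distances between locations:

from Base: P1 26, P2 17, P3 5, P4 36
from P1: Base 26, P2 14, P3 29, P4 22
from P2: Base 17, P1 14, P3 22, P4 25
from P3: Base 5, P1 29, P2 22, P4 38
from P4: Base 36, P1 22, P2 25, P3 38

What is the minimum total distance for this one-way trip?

There are 4! = 24 possible orderings.
Base - P1 - P2 - P3 - P4: 26+14+22+38 = 100
Base - P1 - P2 - P4 - P3: 26+14+25+38 = 103
Base - P1 - P3 - P2 - P4: 26+29+22+25 = 102
Base - P1 - P3 - P4 - P2: 26+29+38+25 = 118
Base - P1 - P4 - P2 - P3: 26+22+25+22 = 95
Base - P1 - P4 - P3 - P2: 26+22+38+22 = 108
Base - P2 - P1 - P3 - P4: 17+14+29+38 = 98
Base - P2 - P1 - P4 - P3: 17+14+22+38 = 91
Base - P2 - P3 - P1 - P4: 17+22+29+22 = 90
Base - P2 - P3 - P4 - P1: 17+22+38+22 = 99
Base - P2 - P4 - P1 - P3: 17+25+22+29 = 93
Base - P2 - P4 - P3 - P1: 17+25+38+29 = 109
Base - P3 - P1 - P2 - P4: 5+29+14+25 = 73
Base - P3 - P1 - P4 - P2: 5+29+22+25 = 81
… (10 more)
Base - P3 - P2 - P1 - P4: 5+22+14+22 = 63  ← best
The minimum is 63.
One shortest path: Base → P3 → P2 → P1 → P4.

63 — the minimum one-way total.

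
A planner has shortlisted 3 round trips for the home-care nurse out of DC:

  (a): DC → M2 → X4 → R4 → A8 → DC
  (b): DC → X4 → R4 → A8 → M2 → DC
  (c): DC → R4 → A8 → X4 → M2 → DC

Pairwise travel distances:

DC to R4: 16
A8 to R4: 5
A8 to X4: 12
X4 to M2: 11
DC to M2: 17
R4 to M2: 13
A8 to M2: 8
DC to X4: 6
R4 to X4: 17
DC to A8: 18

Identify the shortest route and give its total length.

(a): 17 + 11 + 17 + 5 + 18 = 68
(b): 6 + 17 + 5 + 8 + 17 = 53
(c): 16 + 5 + 12 + 11 + 17 = 61

53 — (b) is the shortest.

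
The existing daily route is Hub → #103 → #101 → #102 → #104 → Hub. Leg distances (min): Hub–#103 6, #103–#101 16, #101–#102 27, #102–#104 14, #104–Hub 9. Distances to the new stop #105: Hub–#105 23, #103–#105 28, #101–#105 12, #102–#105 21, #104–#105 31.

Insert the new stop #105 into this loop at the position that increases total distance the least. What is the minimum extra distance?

Insertion cost between consecutive stops i–j is d(i,#105) + d(#105,j) − d(i,j):
  between Hub and #103: 23 + 28 − 6 = 45
  between #103 and #101: 28 + 12 − 16 = 24
  between #101 and #102: 12 + 21 − 27 = 6
  between #102 and #104: 21 + 31 − 14 = 38
  between #104 and Hub: 31 + 23 − 9 = 45
Cheapest insertion is between #101 and #102, adding 6.
New total = 72 + 6 = 78.

Minimum extra distance: 6 min, inserting #105 between #101 and #102.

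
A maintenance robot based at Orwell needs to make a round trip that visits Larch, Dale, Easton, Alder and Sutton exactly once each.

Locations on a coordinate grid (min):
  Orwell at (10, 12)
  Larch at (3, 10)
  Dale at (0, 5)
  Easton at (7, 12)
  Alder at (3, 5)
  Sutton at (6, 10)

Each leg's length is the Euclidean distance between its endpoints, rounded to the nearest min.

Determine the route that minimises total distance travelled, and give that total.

Shortest round trip = 26 min.

There are 60 distinct closed tours to check (reversals are equivalent).
Orwell-Larch-Dale-Easton-Alder-Sutton-Orwell: 7+6+10+8+6+4 = 41
Orwell-Larch-Dale-Easton-Sutton-Alder-Orwell: 7+6+10+2+6+10 = 41
Orwell-Larch-Dale-Alder-Easton-Sutton-Orwell: 7+6+3+8+2+4 = 30
Orwell-Larch-Dale-Alder-Sutton-Easton-Orwell: 7+6+3+6+2+3 = 27
Orwell-Larch-Dale-Sutton-Easton-Alder-Orwell: 7+6+8+2+8+10 = 41
Orwell-Larch-Dale-Sutton-Alder-Easton-Orwell: 7+6+8+6+8+3 = 38
Orwell-Larch-Easton-Dale-Alder-Sutton-Orwell: 7+4+10+3+6+4 = 34
Orwell-Larch-Easton-Dale-Sutton-Alder-Orwell: 7+4+10+8+6+10 = 45
Orwell-Larch-Easton-Alder-Dale-Sutton-Orwell: 7+4+8+3+8+4 = 34
Orwell-Larch-Easton-Alder-Sutton-Dale-Orwell: 7+4+8+6+8+12 = 45
Orwell-Larch-Easton-Sutton-Dale-Alder-Orwell: 7+4+2+8+3+10 = 34
Orwell-Larch-Easton-Sutton-Alder-Dale-Orwell: 7+4+2+6+3+12 = 34
Orwell-Larch-Alder-Dale-Easton-Sutton-Orwell: 7+5+3+10+2+4 = 31
Orwell-Larch-Alder-Dale-Sutton-Easton-Orwell: 7+5+3+8+2+3 = 28
… (46 more)
Orwell-Easton-Larch-Dale-Alder-Sutton-Orwell: 3+4+6+3+6+4 = 26  ← best
The minimum is 26.
One optimal route: Orwell → Easton → Larch → Dale → Alder → Sutton → Orwell (or its reverse).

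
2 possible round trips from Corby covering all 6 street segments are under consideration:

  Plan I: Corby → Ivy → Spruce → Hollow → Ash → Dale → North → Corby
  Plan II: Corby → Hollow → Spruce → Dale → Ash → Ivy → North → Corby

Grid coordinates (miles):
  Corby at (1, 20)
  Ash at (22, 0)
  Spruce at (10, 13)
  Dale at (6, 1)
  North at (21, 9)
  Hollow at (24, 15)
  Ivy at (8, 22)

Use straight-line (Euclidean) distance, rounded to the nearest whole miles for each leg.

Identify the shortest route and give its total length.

Plan I: 7 + 9 + 14 + 15 + 16 + 17 + 23 = 101
Plan II: 24 + 14 + 13 + 16 + 26 + 18 + 23 = 134

Shortest is Plan I, total 101 miles.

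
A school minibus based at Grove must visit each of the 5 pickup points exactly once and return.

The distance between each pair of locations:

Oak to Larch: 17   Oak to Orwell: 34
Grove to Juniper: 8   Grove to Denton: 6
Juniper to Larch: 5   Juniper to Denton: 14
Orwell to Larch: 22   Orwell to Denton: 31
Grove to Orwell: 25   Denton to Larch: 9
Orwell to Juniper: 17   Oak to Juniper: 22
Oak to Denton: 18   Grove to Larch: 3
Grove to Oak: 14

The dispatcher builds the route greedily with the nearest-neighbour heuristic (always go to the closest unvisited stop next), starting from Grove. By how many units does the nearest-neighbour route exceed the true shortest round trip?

16 longer than the optimal tour.

From Grove: Larch=3, Denton=6, Juniper=8, Oak=14, Orwell=25 → choose Larch (3).
From Larch: Juniper=5, Denton=9, Oak=17, Orwell=22 → choose Juniper (5).
From Juniper: Denton=14, Orwell=17, Oak=22 → choose Denton (14).
From Denton: Oak=18, Orwell=31 → choose Oak (18).
From Oak: Orwell=34 → choose Orwell (34).
NN route Grove → Larch → Juniper → Denton → Oak → Orwell → Grove costs 99.
Optimal: Grove → Denton → Oak → Orwell → Juniper → Larch → Grove costs 83 (by enumerating all 60 distinct tours).
Excess = 99 − 83 = 16.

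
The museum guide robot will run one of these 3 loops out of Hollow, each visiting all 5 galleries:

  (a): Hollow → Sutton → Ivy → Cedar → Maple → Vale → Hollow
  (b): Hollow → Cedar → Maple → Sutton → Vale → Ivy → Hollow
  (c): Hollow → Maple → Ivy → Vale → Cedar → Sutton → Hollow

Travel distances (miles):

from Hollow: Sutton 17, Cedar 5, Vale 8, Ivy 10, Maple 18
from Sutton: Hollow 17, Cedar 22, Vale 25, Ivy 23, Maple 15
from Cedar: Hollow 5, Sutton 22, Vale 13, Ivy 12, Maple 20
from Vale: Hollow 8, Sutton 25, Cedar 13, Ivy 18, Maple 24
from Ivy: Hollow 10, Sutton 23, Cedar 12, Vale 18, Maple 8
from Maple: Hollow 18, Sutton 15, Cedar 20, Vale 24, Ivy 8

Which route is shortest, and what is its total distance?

(a): 17 + 23 + 12 + 20 + 24 + 8 = 104
(b): 5 + 20 + 15 + 25 + 18 + 10 = 93
(c): 18 + 8 + 18 + 13 + 22 + 17 = 96

93 miles — (b) is the shortest.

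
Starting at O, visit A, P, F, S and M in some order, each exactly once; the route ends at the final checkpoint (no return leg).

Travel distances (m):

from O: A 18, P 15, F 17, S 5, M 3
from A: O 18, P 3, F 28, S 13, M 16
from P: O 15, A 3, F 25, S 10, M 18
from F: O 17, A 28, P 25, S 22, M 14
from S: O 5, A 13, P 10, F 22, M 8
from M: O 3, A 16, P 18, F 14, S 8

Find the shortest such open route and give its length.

There are 5! = 120 possible orderings.
O → A → P → F → S → M: 18+3+25+22+8 = 76
O → A → P → F → M → S: 18+3+25+14+8 = 68
O → A → P → S → F → M: 18+3+10+22+14 = 67
O → A → P → S → M → F: 18+3+10+8+14 = 53
O → A → P → M → F → S: 18+3+18+14+22 = 75
O → A → P → M → S → F: 18+3+18+8+22 = 69
O → A → F → P → S → M: 18+28+25+10+8 = 89
O → A → F → P → M → S: 18+28+25+18+8 = 97
O → A → F → S → P → M: 18+28+22+10+18 = 96
O → A → F → S → M → P: 18+28+22+8+18 = 94
O → A → F → M → P → S: 18+28+14+18+10 = 88
O → A → F → M → S → P: 18+28+14+8+10 = 78
O → A → S → P → F → M: 18+13+10+25+14 = 80
O → A → S → P → M → F: 18+13+10+18+14 = 73
… (106 more)
O → S → P → A → M → F: 5+10+3+16+14 = 48  ← best
The minimum is 48.
One shortest path: O → S → P → A → M → F.

Shortest open route: 48 m.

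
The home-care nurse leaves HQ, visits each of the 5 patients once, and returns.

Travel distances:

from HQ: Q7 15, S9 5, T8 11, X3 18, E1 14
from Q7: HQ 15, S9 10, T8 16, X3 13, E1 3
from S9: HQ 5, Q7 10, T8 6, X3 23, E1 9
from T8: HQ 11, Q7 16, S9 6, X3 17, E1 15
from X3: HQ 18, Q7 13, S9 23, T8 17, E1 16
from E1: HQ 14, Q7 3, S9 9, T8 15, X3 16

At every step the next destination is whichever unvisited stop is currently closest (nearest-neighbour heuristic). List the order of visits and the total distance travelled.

Total distance 60 via the nearest-neighbour route HQ → S9 → T8 → E1 → Q7 → X3 → HQ.

HQ → [S9:5 / T8:11 / E1:14 / Q7:15 / X3:18] → S9 (5)
S9 → [T8:6 / E1:9 / Q7:10 / X3:23] → T8 (6)
T8 → [E1:15 / Q7:16 / X3:17] → E1 (15)
E1 → [Q7:3 / X3:16] → Q7 (3)
Q7 → [X3:13] → X3 (13)
Return X3→HQ: 18.
Total = 5 + 6 + 15 + 3 + 13 + 18 = 60.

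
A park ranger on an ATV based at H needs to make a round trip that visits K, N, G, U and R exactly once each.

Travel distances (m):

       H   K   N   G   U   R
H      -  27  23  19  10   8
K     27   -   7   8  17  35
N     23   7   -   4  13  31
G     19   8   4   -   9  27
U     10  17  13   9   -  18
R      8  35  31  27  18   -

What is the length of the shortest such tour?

73 m — the shortest possible round trip.

There are 60 distinct closed tours to check (reversals are equivalent).
H - K - N - G - U - R - H: 27+7+4+9+18+8 = 73
H - K - N - G - R - U - H: 27+7+4+27+18+10 = 93
H - K - N - U - G - R - H: 27+7+13+9+27+8 = 91
H - K - N - U - R - G - H: 27+7+13+18+27+19 = 111
H - K - N - R - G - U - H: 27+7+31+27+9+10 = 111
H - K - N - R - U - G - H: 27+7+31+18+9+19 = 111
H - K - G - N - U - R - H: 27+8+4+13+18+8 = 78
H - K - G - N - R - U - H: 27+8+4+31+18+10 = 98
H - K - G - U - N - R - H: 27+8+9+13+31+8 = 96
H - K - G - U - R - N - H: 27+8+9+18+31+23 = 116
H - K - G - R - N - U - H: 27+8+27+31+13+10 = 116
H - K - G - R - U - N - H: 27+8+27+18+13+23 = 116
H - K - U - N - G - R - H: 27+17+13+4+27+8 = 96
H - K - U - N - R - G - H: 27+17+13+31+27+19 = 134
… (46 more)
The minimum is 73.
One optimal route: H → K → N → G → U → R → H (or its reverse).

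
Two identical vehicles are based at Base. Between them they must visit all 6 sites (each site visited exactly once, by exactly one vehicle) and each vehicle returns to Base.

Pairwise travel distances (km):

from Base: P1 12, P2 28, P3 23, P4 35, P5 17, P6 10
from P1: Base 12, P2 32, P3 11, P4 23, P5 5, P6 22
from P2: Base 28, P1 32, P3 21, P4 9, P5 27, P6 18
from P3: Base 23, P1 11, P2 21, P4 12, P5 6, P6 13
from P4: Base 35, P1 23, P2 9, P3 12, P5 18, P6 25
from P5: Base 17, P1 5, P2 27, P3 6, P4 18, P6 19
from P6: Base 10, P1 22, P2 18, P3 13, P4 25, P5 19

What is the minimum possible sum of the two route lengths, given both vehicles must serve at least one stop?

92 km — the smallest possible combined total.

Check every non-empty split of the stops between the two vehicles; for each half take its own optimal tour:
  {P1} + {P2, P3, P4, P5, P6}: 24 + 72 = 96
  {P2} + {P1, P3, P4, P5, P6}: 56 + 70 = 126
  {P1, P2} + {P3, P4, P5, P6}: 72 + 70 = 142
  {P3} + {P1, P2, P4, P5, P6}: 46 + 72 = 118
  {P1, P3} + {P2, P4, P5, P6}: 46 + 72 = 118
  {P2, P3} + {P1, P4, P5, P6}: 72 + 70 = 142
  … (31 splits in total)
  {P1, P2, P3, P4, P5} + {P6}: 72 + 20 = 92  ← best
Best: vehicle 1 Base → P1 → P5 → P3 → P4 → P2 → Base = 72; vehicle 2 Base → P6 → Base = 20; combined 92.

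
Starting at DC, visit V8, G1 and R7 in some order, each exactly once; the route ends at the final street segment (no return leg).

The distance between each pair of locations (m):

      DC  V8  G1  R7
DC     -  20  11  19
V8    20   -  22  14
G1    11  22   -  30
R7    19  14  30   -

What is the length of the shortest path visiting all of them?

Minimum one-way distance = 47 m.

There are 3! = 6 possible orderings.
DC→V8→G1→R7: 20+22+30 = 72
DC→V8→R7→G1: 20+14+30 = 64
DC→G1→V8→R7: 11+22+14 = 47
DC→G1→R7→V8: 11+30+14 = 55
DC→R7→V8→G1: 19+14+22 = 55
DC→R7→G1→V8: 19+30+22 = 71
The minimum is 47.
One shortest path: DC → G1 → V8 → R7.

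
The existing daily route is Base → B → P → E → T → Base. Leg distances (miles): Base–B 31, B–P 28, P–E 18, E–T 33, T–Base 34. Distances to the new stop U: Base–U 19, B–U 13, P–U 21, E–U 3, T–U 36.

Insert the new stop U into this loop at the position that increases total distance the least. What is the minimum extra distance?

Insertion cost between consecutive stops i–j is d(i,U) + d(U,j) − d(i,j):
  between Base and B: 19 + 13 − 31 = 1
  between B and P: 13 + 21 − 28 = 6
  between P and E: 21 + 3 − 18 = 6
  between E and T: 3 + 36 − 33 = 6
  between T and Base: 36 + 19 − 34 = 21
Cheapest insertion is between Base and B, adding 1.
New total = 144 + 1 = 145.

Minimum extra distance: 1 miles, inserting U between Base and B.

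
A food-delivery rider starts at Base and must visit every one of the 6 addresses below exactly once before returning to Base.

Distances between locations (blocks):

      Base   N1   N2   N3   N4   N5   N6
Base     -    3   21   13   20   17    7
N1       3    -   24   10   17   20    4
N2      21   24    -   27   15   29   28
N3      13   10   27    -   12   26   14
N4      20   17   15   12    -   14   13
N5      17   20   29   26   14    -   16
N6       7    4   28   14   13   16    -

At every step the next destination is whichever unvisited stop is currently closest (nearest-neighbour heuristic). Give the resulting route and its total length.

From Base: distances to unvisited — N1=3, N6=7, N3=13, N5=17, N4=20, N2=21. Nearest is N1 (3).
From N1: distances to unvisited — N6=4, N3=10, N4=17, N5=20, N2=24. Nearest is N6 (4).
From N6: distances to unvisited — N4=13, N3=14, N5=16, N2=28. Nearest is N4 (13).
From N4: distances to unvisited — N3=12, N5=14, N2=15. Nearest is N3 (12).
From N3: distances to unvisited — N5=26, N2=27. Nearest is N5 (26).
From N5: distances to unvisited — N2=29. Nearest is N2 (29).
Return N2→Base: 21.
Total = 3 + 4 + 13 + 12 + 26 + 29 + 21 = 108.

Total distance 108 blocks via the nearest-neighbour route Base → N1 → N6 → N4 → N3 → N5 → N2 → Base.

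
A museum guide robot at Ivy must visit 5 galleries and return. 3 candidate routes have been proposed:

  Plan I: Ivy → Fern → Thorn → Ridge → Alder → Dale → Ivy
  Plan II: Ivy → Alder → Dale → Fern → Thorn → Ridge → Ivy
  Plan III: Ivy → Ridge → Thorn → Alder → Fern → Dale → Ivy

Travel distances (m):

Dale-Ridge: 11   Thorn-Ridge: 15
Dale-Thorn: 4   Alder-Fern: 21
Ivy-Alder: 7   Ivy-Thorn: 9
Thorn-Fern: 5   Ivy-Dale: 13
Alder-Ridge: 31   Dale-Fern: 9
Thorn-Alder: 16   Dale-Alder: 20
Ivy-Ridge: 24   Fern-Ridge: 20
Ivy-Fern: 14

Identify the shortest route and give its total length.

80 m — Plan II is the shortest.

Plan I: 14 + 5 + 15 + 31 + 20 + 13 = 98
Plan II: 7 + 20 + 9 + 5 + 15 + 24 = 80
Plan III: 24 + 15 + 16 + 21 + 9 + 13 = 98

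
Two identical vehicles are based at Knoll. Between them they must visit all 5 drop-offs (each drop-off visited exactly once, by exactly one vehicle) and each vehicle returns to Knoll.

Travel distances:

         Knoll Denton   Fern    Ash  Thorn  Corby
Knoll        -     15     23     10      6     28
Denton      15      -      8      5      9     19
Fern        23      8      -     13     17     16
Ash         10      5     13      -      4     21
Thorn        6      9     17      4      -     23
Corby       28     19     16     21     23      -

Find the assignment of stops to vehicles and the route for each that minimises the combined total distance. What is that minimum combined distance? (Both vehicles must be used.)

79 — the smallest possible combined total.

Check every non-empty split of the stops between the two vehicles; for each half take its own optimal tour:
  {Denton} + {Fern, Ash, Thorn, Corby}: 30 + 67 = 97
  {Fern} + {Denton, Ash, Thorn, Corby}: 46 + 62 = 108
  {Denton, Fern} + {Ash, Thorn, Corby}: 46 + 59 = 105
  {Ash} + {Denton, Fern, Thorn, Corby}: 20 + 67 = 87
  {Denton, Ash} + {Fern, Thorn, Corby}: 30 + 67 = 97
  {Fern, Ash} + {Denton, Thorn, Corby}: 46 + 62 = 108
  … (15 splits in total)
  {Thorn} + {Denton, Fern, Ash, Corby}: 12 + 67 = 79  ← best
Best: vehicle 1 Knoll → Thorn → Knoll = 12; vehicle 2 Knoll → Ash → Denton → Fern → Corby → Knoll = 67; combined 79.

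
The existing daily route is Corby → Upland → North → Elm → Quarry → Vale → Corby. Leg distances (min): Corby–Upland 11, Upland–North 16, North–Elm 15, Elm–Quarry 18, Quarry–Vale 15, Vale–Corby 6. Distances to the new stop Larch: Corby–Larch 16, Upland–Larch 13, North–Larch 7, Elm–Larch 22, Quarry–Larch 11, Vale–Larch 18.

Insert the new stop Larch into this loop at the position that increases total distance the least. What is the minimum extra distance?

Insertion cost between consecutive stops i–j is d(i,Larch) + d(Larch,j) − d(i,j):
  between Corby and Upland: 16 + 13 − 11 = 18
  between Upland and North: 13 + 7 − 16 = 4
  between North and Elm: 7 + 22 − 15 = 14
  between Elm and Quarry: 22 + 11 − 18 = 15
  between Quarry and Vale: 11 + 18 − 15 = 14
  between Vale and Corby: 18 + 16 − 6 = 28
Cheapest insertion is between Upland and North, adding 4.
New total = 81 + 4 = 85.

+4 min — insert Larch between Upland and North.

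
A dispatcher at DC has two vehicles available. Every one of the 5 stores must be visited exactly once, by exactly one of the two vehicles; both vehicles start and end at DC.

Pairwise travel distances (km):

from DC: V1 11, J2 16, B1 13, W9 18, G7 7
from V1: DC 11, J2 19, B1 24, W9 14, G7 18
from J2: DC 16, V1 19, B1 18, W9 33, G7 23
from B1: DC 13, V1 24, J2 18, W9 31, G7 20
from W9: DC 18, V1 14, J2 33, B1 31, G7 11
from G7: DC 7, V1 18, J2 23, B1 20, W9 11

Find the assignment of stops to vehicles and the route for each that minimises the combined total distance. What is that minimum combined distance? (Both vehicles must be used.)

Check every non-empty split of the stops between the two vehicles; for each half take its own optimal tour:
  {V1} + {J2, B1, W9, G7}: 22 + 82 = 104
  {J2} + {V1, B1, W9, G7}: 32 + 69 = 101
  {V1, J2} + {B1, W9, G7}: 46 + 62 = 108
  {B1} + {V1, J2, W9, G7}: 26 + 67 = 93
  {V1, B1} + {J2, W9, G7}: 48 + 67 = 115
  {J2, B1} + {V1, W9, G7}: 47 + 43 = 90
  … (15 splits in total)
Best: vehicle 1 DC → J2 → B1 → DC = 47; vehicle 2 DC → V1 → W9 → G7 → DC = 43; combined 90.

Minimum combined distance: 90 km.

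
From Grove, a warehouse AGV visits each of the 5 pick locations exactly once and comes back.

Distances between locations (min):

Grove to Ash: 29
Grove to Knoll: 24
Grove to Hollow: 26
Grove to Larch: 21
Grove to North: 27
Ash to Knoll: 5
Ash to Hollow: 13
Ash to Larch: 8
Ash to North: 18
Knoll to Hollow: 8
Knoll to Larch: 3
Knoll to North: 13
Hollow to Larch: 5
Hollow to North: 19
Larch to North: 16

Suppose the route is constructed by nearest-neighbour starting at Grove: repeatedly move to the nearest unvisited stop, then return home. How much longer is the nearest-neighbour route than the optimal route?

The nearest-neighbour route is 4 min longer than optimal.

From Grove: Larch=21, Knoll=24, Hollow=26, North=27, Ash=29 → choose Larch (21).
From Larch: Knoll=3, Hollow=5, Ash=8, North=16 → choose Knoll (3).
From Knoll: Ash=5, Hollow=8, North=13 → choose Ash (5).
From Ash: Hollow=13, North=18 → choose Hollow (13).
From Hollow: North=19 → choose North (19).
NN route Grove → Larch → Knoll → Ash → Hollow → North → Grove costs 88.
Optimal: Grove → Hollow → Larch → Ash → Knoll → North → Grove costs 84 (by enumerating all 60 distinct tours).
Excess = 88 − 84 = 4.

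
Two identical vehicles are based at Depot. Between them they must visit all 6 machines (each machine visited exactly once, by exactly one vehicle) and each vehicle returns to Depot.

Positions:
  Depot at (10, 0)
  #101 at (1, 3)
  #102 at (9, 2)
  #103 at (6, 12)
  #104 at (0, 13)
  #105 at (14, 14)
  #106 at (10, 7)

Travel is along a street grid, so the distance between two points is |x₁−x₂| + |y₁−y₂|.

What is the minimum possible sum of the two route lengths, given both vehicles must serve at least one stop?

There are 2^5 − 1 = 31 ways to divide the 6 stops into two non-empty groups. For each, the best each vehicle can do is its own shortest tour through its group:
  {#101} + {#102, #103, #104, #105, #106}: 24 + 56 = 80
  {#102} + {#101, #103, #104, #105, #106}: 6 + 58 = 64
  {#101, #102} + {#103, #104, #105, #106}: 24 + 56 = 80
  {#103} + {#101, #102, #104, #105, #106}: 32 + 56 = 88
  {#101, #103} + {#102, #104, #105, #106}: 42 + 56 = 98
  {#102, #103} + {#101, #104, #105, #106}: 32 + 56 = 88
  … (31 splits in total)
Best: vehicle 1 Depot → #102 → Depot = 6; vehicle 2 Depot → #101 → #104 → #103 → #105 → #106 → Depot = 58; combined 64.

Minimum combined distance: 64.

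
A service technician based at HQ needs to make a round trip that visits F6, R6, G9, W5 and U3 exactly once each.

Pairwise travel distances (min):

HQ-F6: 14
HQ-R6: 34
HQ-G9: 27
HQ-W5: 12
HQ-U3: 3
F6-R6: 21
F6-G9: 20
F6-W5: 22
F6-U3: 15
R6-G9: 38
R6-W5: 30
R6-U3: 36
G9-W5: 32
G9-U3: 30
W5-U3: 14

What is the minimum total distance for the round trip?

115 min — the shortest possible round trip.

With 5 stops there are 5!/2 = 60 distinct round trips (a route and its reverse cost the same).
HQ - F6 - R6 - G9 - W5 - U3 - HQ: 14+21+38+32+14+3 = 122
HQ - F6 - R6 - G9 - U3 - W5 - HQ: 14+21+38+30+14+12 = 129
HQ - F6 - R6 - W5 - G9 - U3 - HQ: 14+21+30+32+30+3 = 130
HQ - F6 - R6 - W5 - U3 - G9 - HQ: 14+21+30+14+30+27 = 136
HQ - F6 - R6 - U3 - G9 - W5 - HQ: 14+21+36+30+32+12 = 145
HQ - F6 - R6 - U3 - W5 - G9 - HQ: 14+21+36+14+32+27 = 144
HQ - F6 - G9 - R6 - W5 - U3 - HQ: 14+20+38+30+14+3 = 119
HQ - F6 - G9 - R6 - U3 - W5 - HQ: 14+20+38+36+14+12 = 134
HQ - F6 - G9 - W5 - R6 - U3 - HQ: 14+20+32+30+36+3 = 135
HQ - F6 - G9 - W5 - U3 - R6 - HQ: 14+20+32+14+36+34 = 150
HQ - F6 - G9 - U3 - R6 - W5 - HQ: 14+20+30+36+30+12 = 142
HQ - F6 - G9 - U3 - W5 - R6 - HQ: 14+20+30+14+30+34 = 142
HQ - F6 - W5 - R6 - G9 - U3 - HQ: 14+22+30+38+30+3 = 137
HQ - F6 - W5 - R6 - U3 - G9 - HQ: 14+22+30+36+30+27 = 159
… (46 more)
HQ - G9 - F6 - R6 - W5 - U3 - HQ: 27+20+21+30+14+3 = 115  ← best
The minimum is 115.
One optimal route: HQ → G9 → F6 → R6 → W5 → U3 → HQ (or its reverse).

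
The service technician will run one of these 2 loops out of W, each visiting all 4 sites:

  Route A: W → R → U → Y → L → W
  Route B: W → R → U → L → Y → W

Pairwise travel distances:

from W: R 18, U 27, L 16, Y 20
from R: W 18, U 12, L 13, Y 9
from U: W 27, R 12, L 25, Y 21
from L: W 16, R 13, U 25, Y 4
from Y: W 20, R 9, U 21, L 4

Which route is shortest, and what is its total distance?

Route A: 18 + 12 + 21 + 4 + 16 = 71
Route B: 18 + 12 + 25 + 4 + 20 = 79

Shortest is Route A, total 71.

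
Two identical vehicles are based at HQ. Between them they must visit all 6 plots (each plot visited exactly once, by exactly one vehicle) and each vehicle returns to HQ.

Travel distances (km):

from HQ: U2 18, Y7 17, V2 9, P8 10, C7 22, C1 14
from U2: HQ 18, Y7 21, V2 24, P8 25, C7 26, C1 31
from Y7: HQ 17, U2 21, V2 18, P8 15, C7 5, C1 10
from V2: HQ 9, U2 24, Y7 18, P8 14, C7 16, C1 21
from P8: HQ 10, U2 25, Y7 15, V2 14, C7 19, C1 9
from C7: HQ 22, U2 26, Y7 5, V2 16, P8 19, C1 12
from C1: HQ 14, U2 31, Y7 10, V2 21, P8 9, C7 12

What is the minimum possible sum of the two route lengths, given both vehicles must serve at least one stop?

Check every non-empty split of the stops between the two vehicles; for each half take its own optimal tour:
  {U2} + {Y7, V2, P8, C7, C1}: 36 + 59 = 95
  {Y7} + {U2, V2, P8, C7, C1}: 34 + 88 = 122
  {U2, Y7} + {V2, P8, C7, C1}: 56 + 56 = 112
  {V2} + {U2, Y7, P8, C7, C1}: 18 + 75 = 93
  {U2, V2} + {Y7, P8, C7, C1}: 51 + 53 = 104
  {Y7, V2} + {U2, P8, C7, C1}: 44 + 75 = 119
  … (31 splits in total)
Best: vehicle 1 HQ → V2 → HQ = 18; vehicle 2 HQ → U2 → Y7 → C7 → C1 → P8 → HQ = 75; combined 93.

93 km — the smallest possible combined total.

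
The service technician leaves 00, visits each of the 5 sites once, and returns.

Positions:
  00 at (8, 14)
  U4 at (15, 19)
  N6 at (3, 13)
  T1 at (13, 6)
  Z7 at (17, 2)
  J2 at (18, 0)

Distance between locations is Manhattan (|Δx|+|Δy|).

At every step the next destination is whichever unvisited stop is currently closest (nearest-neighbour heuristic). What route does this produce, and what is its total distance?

From 00: distances to unvisited — N6=6, U4=12, T1=13, Z7=21, J2=24. Nearest is N6 (6).
From N6: distances to unvisited — T1=17, U4=18, Z7=25, J2=28. Nearest is T1 (17).
From T1: distances to unvisited — Z7=8, J2=11, U4=15. Nearest is Z7 (8).
From Z7: distances to unvisited — J2=3, U4=19. Nearest is J2 (3).
From J2: distances to unvisited — U4=22. Nearest is U4 (22).
Return U4→00: 12.
Total = 6 + 17 + 8 + 3 + 22 + 12 = 68.

Total distance 68 via the nearest-neighbour route 00 → N6 → T1 → Z7 → J2 → U4 → 00.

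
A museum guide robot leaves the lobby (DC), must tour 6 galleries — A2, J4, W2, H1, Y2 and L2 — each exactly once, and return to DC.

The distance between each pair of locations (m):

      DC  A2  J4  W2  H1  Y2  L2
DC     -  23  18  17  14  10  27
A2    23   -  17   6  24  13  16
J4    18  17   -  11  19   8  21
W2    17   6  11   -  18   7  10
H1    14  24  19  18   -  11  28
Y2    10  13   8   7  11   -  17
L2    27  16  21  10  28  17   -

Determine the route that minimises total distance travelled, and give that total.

Minimum total distance: 93 m.

There are 360 distinct closed tours to check (reversals are equivalent).
DC - A2 - J4 - W2 - H1 - Y2 - L2 - DC: 23+17+11+18+11+17+27 = 124
DC - A2 - J4 - W2 - H1 - L2 - Y2 - DC: 23+17+11+18+28+17+10 = 124
DC - A2 - J4 - W2 - Y2 - H1 - L2 - DC: 23+17+11+7+11+28+27 = 124
DC - A2 - J4 - W2 - Y2 - L2 - H1 - DC: 23+17+11+7+17+28+14 = 117
DC - A2 - J4 - W2 - L2 - H1 - Y2 - DC: 23+17+11+10+28+11+10 = 110
DC - A2 - J4 - W2 - L2 - Y2 - H1 - DC: 23+17+11+10+17+11+14 = 103
DC - A2 - J4 - H1 - W2 - Y2 - L2 - DC: 23+17+19+18+7+17+27 = 128
DC - A2 - J4 - H1 - W2 - L2 - Y2 - DC: 23+17+19+18+10+17+10 = 114
… (352 more)
DC - A2 - W2 - L2 - J4 - Y2 - H1 - DC: 23+6+10+21+8+11+14 = 93  ← best
The minimum is 93.
One optimal route: DC → A2 → W2 → L2 → J4 → Y2 → H1 → DC (or its reverse).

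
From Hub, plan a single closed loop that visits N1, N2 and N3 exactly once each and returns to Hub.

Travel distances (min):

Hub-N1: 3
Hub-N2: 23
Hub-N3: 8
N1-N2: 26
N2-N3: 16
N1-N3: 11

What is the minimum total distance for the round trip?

Hub→N1→N2→N3→Hub: 3+26+16+8 = 53
Hub→N1→N3→N2→Hub: 3+11+16+23 = 53
Hub→N2→N1→N3→Hub: 23+26+11+8 = 68
The minimum is 53.
One optimal route: Hub → N1 → N2 → N3 → Hub (or its reverse).

Minimum total distance: 53 min.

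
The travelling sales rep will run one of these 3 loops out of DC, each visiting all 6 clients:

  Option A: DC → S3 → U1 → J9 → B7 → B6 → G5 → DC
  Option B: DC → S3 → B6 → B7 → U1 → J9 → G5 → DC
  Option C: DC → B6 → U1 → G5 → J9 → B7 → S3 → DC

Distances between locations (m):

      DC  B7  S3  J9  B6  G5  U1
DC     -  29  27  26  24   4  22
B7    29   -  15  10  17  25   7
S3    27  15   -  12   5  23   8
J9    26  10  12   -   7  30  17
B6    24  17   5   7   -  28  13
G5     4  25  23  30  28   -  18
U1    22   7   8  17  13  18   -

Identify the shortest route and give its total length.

Option A: 27 + 8 + 17 + 10 + 17 + 28 + 4 = 111
Option B: 27 + 5 + 17 + 7 + 17 + 30 + 4 = 107
Option C: 24 + 13 + 18 + 30 + 10 + 15 + 27 = 137

Shortest is Option B, total 107 m.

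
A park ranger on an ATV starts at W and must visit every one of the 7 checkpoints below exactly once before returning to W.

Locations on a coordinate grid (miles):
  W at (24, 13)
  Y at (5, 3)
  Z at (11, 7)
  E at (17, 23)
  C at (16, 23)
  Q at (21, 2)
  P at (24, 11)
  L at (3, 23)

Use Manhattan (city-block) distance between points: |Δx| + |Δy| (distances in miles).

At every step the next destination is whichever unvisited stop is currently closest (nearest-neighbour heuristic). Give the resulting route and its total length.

At W the remaining stops are P 2, Q 14, E 17, C 18, Z 19, Y 29, L 31; go to P.
At P the remaining stops are Q 12, Z 17, E 19, C 20, Y 27, L 33; go to Q.
At Q the remaining stops are Z 15, Y 17, E 25, C 26, L 39; go to Z.
At Z the remaining stops are Y 10, C 21, E 22, L 24; go to Y.
At Y the remaining stops are L 22, C 31, E 32; go to L.
At L the remaining stops are C 13, E 14; go to C.
At C the remaining stops are E 1; go to E.
Return E→W: 17.
Total = 2 + 12 + 15 + 10 + 22 + 13 + 1 + 17 = 92.

Nearest-neighbour total = 92 miles; route W → P → Q → Z → Y → L → C → E → W.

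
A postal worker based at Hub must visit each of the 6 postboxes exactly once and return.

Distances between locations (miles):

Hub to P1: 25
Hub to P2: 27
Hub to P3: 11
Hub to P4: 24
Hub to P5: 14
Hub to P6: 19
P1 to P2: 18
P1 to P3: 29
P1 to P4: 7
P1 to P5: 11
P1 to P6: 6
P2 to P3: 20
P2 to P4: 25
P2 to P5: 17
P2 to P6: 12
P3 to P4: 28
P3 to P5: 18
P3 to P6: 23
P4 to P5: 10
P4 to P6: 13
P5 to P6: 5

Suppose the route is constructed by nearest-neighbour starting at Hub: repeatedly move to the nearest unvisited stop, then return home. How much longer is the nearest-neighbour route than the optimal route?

Hub: P3=11, P5=14, P6=19, P4=24, P1=25, P2=27 ⇒ P3
P3: P5=18, P2=20, P6=23, P4=28, P1=29 ⇒ P5
P5: P6=5, P4=10, P1=11, P2=17 ⇒ P6
P6: P1=6, P2=12, P4=13 ⇒ P1
P1: P4=7, P2=18 ⇒ P4
P4: P2=25 ⇒ P2
NN route Hub → P3 → P5 → P6 → P1 → P4 → P2 → Hub costs 99.
Optimal: Hub → P3 → P2 → P6 → P1 → P4 → P5 → Hub costs 80 (by enumerating all 360 distinct tours).
Excess = 99 − 80 = 19.

19 miles longer than the optimal tour.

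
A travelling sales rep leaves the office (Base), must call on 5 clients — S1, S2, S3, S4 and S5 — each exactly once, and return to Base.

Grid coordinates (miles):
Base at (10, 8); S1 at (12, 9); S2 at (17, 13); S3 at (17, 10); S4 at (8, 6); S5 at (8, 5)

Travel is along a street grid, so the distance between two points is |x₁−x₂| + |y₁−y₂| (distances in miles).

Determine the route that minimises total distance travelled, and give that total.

With 5 stops there are 5!/2 = 60 distinct round trips (a route and its reverse cost the same).
Base→S1→S2→S3→S4→S5→Base: 3+9+3+13+1+5 = 34
Base→S1→S2→S3→S5→S4→Base: 3+9+3+14+1+4 = 34
Base→S1→S2→S4→S3→S5→Base: 3+9+16+13+14+5 = 60
Base→S1→S2→S4→S5→S3→Base: 3+9+16+1+14+9 = 52
Base→S1→S2→S5→S3→S4→Base: 3+9+17+14+13+4 = 60
Base→S1→S2→S5→S4→S3→Base: 3+9+17+1+13+9 = 52
Base→S1→S3→S2→S4→S5→Base: 3+6+3+16+1+5 = 34
Base→S1→S3→S2→S5→S4→Base: 3+6+3+17+1+4 = 34
Base→S1→S3→S4→S2→S5→Base: 3+6+13+16+17+5 = 60
Base→S1→S3→S4→S5→S2→Base: 3+6+13+1+17+12 = 52
Base→S1→S3→S5→S2→S4→Base: 3+6+14+17+16+4 = 60
Base→S1→S3→S5→S4→S2→Base: 3+6+14+1+16+12 = 52
Base→S1→S4→S2→S3→S5→Base: 3+7+16+3+14+5 = 48
Base→S1→S4→S2→S5→S3→Base: 3+7+16+17+14+9 = 66
… (46 more)
The minimum is 34.
One optimal route: Base → S1 → S2 → S3 → S4 → S5 → Base (or its reverse).

34 miles — the shortest possible round trip.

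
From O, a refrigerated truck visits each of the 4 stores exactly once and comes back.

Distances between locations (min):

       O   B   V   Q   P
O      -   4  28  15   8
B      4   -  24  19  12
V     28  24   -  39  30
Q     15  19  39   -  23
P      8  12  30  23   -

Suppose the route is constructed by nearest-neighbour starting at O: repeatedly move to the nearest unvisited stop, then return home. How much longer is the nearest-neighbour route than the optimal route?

From O: B=4, P=8, Q=15, V=28 → choose B (4).
From B: P=12, Q=19, V=24 → choose P (12).
From P: Q=23, V=30 → choose Q (23).
From Q: V=39 → choose V (39).
NN route O → B → P → Q → V → O costs 106.
Optimal: O → B → V → P → Q → O costs 96 (by enumerating all 12 distinct tours).
Excess = 106 − 96 = 10.

Excess over optimum: 10 min.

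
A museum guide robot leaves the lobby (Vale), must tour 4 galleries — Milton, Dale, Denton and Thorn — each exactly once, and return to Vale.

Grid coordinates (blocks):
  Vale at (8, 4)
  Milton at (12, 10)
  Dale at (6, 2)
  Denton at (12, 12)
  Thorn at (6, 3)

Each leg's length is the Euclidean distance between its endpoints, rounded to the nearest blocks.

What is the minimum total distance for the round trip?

24 blocks — the shortest possible round trip.

There are 12 distinct closed tours to check (reversals are equivalent).
Vale-Milton-Dale-Denton-Thorn-Vale: 7+10+12+11+2 = 42
Vale-Milton-Dale-Thorn-Denton-Vale: 7+10+1+11+9 = 38
Vale-Milton-Denton-Dale-Thorn-Vale: 7+2+12+1+2 = 24
Vale-Milton-Denton-Thorn-Dale-Vale: 7+2+11+1+3 = 24
Vale-Milton-Thorn-Dale-Denton-Vale: 7+9+1+12+9 = 38
Vale-Milton-Thorn-Denton-Dale-Vale: 7+9+11+12+3 = 42
Vale-Dale-Milton-Denton-Thorn-Vale: 3+10+2+11+2 = 28
Vale-Dale-Milton-Thorn-Denton-Vale: 3+10+9+11+9 = 42
Vale-Dale-Denton-Milton-Thorn-Vale: 3+12+2+9+2 = 28
Vale-Dale-Thorn-Milton-Denton-Vale: 3+1+9+2+9 = 24
Vale-Denton-Milton-Dale-Thorn-Vale: 9+2+10+1+2 = 24
Vale-Denton-Dale-Milton-Thorn-Vale: 9+12+10+9+2 = 42
The minimum is 24.
One optimal route: Vale → Milton → Denton → Dale → Thorn → Vale (or its reverse).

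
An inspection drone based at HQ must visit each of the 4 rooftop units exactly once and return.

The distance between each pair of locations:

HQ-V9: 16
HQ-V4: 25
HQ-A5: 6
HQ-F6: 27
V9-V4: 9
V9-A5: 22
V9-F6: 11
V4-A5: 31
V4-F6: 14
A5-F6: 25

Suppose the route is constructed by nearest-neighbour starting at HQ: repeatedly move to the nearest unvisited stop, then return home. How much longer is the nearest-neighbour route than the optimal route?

HQ: A5=6, V9=16, V4=25, F6=27 ⇒ A5
A5: V9=22, F6=25, V4=31 ⇒ V9
V9: V4=9, F6=11 ⇒ V4
V4: F6=14 ⇒ F6
NN route HQ → A5 → V9 → V4 → F6 → HQ costs 78.
Optimal: HQ → V9 → V4 → F6 → A5 → HQ costs 70 (by enumerating all 12 distinct tours).
Excess = 78 − 70 = 8.

The nearest-neighbour route is 8 longer than optimal.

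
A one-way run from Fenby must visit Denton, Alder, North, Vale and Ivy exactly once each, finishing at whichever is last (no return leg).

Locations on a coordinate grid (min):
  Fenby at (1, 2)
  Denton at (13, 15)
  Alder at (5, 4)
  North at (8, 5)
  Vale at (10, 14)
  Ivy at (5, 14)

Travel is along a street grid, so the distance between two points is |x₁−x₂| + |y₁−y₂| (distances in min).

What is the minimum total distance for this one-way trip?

There are 5! = 120 possible orderings.
Fenby → Denton → Alder → North → Vale → Ivy: 25+19+4+11+5 = 64
Fenby → Denton → Alder → North → Ivy → Vale: 25+19+4+12+5 = 65
Fenby → Denton → Alder → Vale → North → Ivy: 25+19+15+11+12 = 82
Fenby → Denton → Alder → Vale → Ivy → North: 25+19+15+5+12 = 76
Fenby → Denton → Alder → Ivy → North → Vale: 25+19+10+12+11 = 77
Fenby → Denton → Alder → Ivy → Vale → North: 25+19+10+5+11 = 70
Fenby → Denton → North → Alder → Vale → Ivy: 25+15+4+15+5 = 64
Fenby → Denton → North → Alder → Ivy → Vale: 25+15+4+10+5 = 59
Fenby → Denton → North → Vale → Alder → Ivy: 25+15+11+15+10 = 76
Fenby → Denton → North → Vale → Ivy → Alder: 25+15+11+5+10 = 66
Fenby → Denton → North → Ivy → Alder → Vale: 25+15+12+10+15 = 77
Fenby → Denton → North → Ivy → Vale → Alder: 25+15+12+5+15 = 72
Fenby → Denton → Vale → Alder → North → Ivy: 25+4+15+4+12 = 60
Fenby → Denton → Vale → Alder → Ivy → North: 25+4+15+10+12 = 66
… (106 more)
Fenby → Alder → North → Ivy → Vale → Denton: 6+4+12+5+4 = 31  ← best
The minimum is 31.
One shortest path: Fenby → Alder → North → Ivy → Vale → Denton.

Minimum one-way distance = 31 min.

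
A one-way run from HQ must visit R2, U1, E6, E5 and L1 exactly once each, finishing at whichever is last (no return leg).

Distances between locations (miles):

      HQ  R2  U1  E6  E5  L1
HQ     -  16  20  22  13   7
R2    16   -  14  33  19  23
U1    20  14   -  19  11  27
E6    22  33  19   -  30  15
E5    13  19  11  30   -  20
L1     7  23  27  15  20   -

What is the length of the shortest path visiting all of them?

71 miles — the minimum one-way total.

There are 5! = 120 possible orderings.
HQ→R2→U1→E6→E5→L1: 16+14+19+30+20 = 99
HQ→R2→U1→E6→L1→E5: 16+14+19+15+20 = 84
HQ→R2→U1→E5→E6→L1: 16+14+11+30+15 = 86
HQ→R2→U1→E5→L1→E6: 16+14+11+20+15 = 76
HQ→R2→U1→L1→E6→E5: 16+14+27+15+30 = 102
HQ→R2→U1→L1→E5→E6: 16+14+27+20+30 = 107
HQ→R2→E6→U1→E5→L1: 16+33+19+11+20 = 99
HQ→R2→E6→U1→L1→E5: 16+33+19+27+20 = 115
HQ→R2→E6→E5→U1→L1: 16+33+30+11+27 = 117
HQ→R2→E6→E5→L1→U1: 16+33+30+20+27 = 126
HQ→R2→E6→L1→U1→E5: 16+33+15+27+11 = 102
HQ→R2→E6→L1→E5→U1: 16+33+15+20+11 = 95
HQ→R2→E5→U1→E6→L1: 16+19+11+19+15 = 80
HQ→R2→E5→U1→L1→E6: 16+19+11+27+15 = 88
… (106 more)
HQ→L1→E6→U1→E5→R2: 7+15+19+11+19 = 71  ← best
The minimum is 71.
One shortest path: HQ → L1 → E6 → U1 → E5 → R2.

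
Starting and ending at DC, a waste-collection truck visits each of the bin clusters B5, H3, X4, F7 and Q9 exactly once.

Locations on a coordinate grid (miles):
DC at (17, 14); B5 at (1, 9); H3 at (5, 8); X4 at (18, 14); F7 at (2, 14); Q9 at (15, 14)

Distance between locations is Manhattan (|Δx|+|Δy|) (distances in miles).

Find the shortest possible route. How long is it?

Minimum total distance: 46 miles.

DC - B5 - H3 - X4 - F7 - Q9 - DC: 21+5+19+16+13+2 = 76
DC - B5 - H3 - X4 - Q9 - F7 - DC: 21+5+19+3+13+15 = 76
DC - B5 - H3 - F7 - X4 - Q9 - DC: 21+5+9+16+3+2 = 56
DC - B5 - H3 - F7 - Q9 - X4 - DC: 21+5+9+13+3+1 = 52
DC - B5 - H3 - Q9 - X4 - F7 - DC: 21+5+16+3+16+15 = 76
DC - B5 - H3 - Q9 - F7 - X4 - DC: 21+5+16+13+16+1 = 72
DC - B5 - X4 - H3 - F7 - Q9 - DC: 21+22+19+9+13+2 = 86
DC - B5 - X4 - H3 - Q9 - F7 - DC: 21+22+19+16+13+15 = 106
DC - B5 - X4 - F7 - H3 - Q9 - DC: 21+22+16+9+16+2 = 86
DC - B5 - X4 - F7 - Q9 - H3 - DC: 21+22+16+13+16+18 = 106
DC - B5 - X4 - Q9 - H3 - F7 - DC: 21+22+3+16+9+15 = 86
DC - B5 - X4 - Q9 - F7 - H3 - DC: 21+22+3+13+9+18 = 86
DC - B5 - F7 - H3 - X4 - Q9 - DC: 21+6+9+19+3+2 = 60
DC - B5 - F7 - H3 - Q9 - X4 - DC: 21+6+9+16+3+1 = 56
… (46 more)
DC - H3 - B5 - F7 - Q9 - X4 - DC: 18+5+6+13+3+1 = 46  ← best
The minimum is 46.
One optimal route: DC → H3 → B5 → F7 → Q9 → X4 → DC (or its reverse).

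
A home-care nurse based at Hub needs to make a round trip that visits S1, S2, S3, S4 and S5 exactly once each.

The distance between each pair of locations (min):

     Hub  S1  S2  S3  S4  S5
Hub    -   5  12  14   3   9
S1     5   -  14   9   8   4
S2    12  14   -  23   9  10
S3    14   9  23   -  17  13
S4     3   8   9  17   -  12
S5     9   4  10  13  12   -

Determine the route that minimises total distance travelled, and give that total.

Hub-S1-S2-S3-S4-S5-Hub: 5+14+23+17+12+9 = 80
Hub-S1-S2-S3-S5-S4-Hub: 5+14+23+13+12+3 = 70
Hub-S1-S2-S4-S3-S5-Hub: 5+14+9+17+13+9 = 67
Hub-S1-S2-S4-S5-S3-Hub: 5+14+9+12+13+14 = 67
Hub-S1-S2-S5-S3-S4-Hub: 5+14+10+13+17+3 = 62
Hub-S1-S2-S5-S4-S3-Hub: 5+14+10+12+17+14 = 72
Hub-S1-S3-S2-S4-S5-Hub: 5+9+23+9+12+9 = 67
Hub-S1-S3-S2-S5-S4-Hub: 5+9+23+10+12+3 = 62
Hub-S1-S3-S4-S2-S5-Hub: 5+9+17+9+10+9 = 59
Hub-S1-S3-S4-S5-S2-Hub: 5+9+17+12+10+12 = 65
Hub-S1-S3-S5-S2-S4-Hub: 5+9+13+10+9+3 = 49
Hub-S1-S3-S5-S4-S2-Hub: 5+9+13+12+9+12 = 60
Hub-S1-S4-S2-S3-S5-Hub: 5+8+9+23+13+9 = 67
Hub-S1-S4-S2-S5-S3-Hub: 5+8+9+10+13+14 = 59
… (46 more)
The minimum is 49.
One optimal route: Hub → S1 → S3 → S5 → S2 → S4 → Hub (or its reverse).

Minimum total distance: 49 min.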